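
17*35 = 595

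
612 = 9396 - 8784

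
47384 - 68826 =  - 21442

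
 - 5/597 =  - 1 + 592/597 = - 0.01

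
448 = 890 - 442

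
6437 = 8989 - 2552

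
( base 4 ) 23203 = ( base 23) 193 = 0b1011100011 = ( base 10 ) 739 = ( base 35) L4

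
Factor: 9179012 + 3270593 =12449605= 5^1 *7^1*67^1 * 5309^1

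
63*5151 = 324513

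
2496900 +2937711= 5434611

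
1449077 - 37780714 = - 36331637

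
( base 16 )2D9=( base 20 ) 1g9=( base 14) 3a1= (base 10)729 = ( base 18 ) 249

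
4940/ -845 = -6 + 2/13=-5.85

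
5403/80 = 67+ 43/80 = 67.54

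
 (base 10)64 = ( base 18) 3a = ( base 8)100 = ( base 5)224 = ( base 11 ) 59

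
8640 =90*96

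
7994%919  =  642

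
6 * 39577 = 237462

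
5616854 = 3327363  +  2289491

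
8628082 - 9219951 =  - 591869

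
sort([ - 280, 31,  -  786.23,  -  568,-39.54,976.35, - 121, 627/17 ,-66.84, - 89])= [ - 786.23, - 568, - 280, - 121, - 89, - 66.84,  -  39.54,31,627/17, 976.35]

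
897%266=99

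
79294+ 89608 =168902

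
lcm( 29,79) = 2291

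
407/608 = 407/608 = 0.67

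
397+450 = 847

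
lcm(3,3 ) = 3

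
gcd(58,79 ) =1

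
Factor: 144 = 2^4 * 3^2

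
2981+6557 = 9538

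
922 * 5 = 4610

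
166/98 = 1 + 34/49=1.69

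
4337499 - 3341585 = 995914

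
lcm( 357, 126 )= 2142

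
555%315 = 240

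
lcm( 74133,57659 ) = 518931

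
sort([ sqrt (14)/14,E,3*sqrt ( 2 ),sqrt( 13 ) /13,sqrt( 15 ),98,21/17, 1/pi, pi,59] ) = [sqrt(14) /14,sqrt(13)/13, 1/pi, 21/17,  E,  pi,sqrt(15),  3*sqrt( 2),59,98]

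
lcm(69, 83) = 5727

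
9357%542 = 143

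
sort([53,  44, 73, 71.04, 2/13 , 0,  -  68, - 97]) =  [ - 97 , - 68, 0,  2/13,44, 53,71.04, 73 ] 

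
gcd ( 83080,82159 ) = 1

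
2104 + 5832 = 7936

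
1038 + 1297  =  2335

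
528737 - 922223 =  - 393486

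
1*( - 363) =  - 363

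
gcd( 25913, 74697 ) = 1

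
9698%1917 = 113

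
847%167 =12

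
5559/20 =277 + 19/20=277.95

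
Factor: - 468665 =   -  5^1 * 67^1 * 1399^1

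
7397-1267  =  6130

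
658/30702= 47/2193  =  0.02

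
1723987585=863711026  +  860276559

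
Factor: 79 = 79^1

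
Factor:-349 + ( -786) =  - 1135 = -  5^1*227^1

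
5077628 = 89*57052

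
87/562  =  87/562 = 0.15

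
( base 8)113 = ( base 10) 75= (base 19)3i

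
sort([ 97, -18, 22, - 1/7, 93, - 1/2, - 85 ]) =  [-85,-18 , - 1/2,  -  1/7, 22 , 93, 97]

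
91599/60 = 1526+13/20 = 1526.65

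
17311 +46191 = 63502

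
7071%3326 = 419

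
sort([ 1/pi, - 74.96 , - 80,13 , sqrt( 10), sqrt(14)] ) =[ - 80, - 74.96,1/pi,sqrt( 10 ), sqrt( 14) , 13] 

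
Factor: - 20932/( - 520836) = 5233/130209 = 3^( - 1)*5233^1*43403^( - 1) 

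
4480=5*896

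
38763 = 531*73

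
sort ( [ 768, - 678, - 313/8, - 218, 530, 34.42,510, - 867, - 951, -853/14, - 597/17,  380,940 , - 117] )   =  [  -  951,-867, - 678, - 218, - 117, - 853/14, - 313/8, - 597/17,34.42,380, 510, 530,768 , 940]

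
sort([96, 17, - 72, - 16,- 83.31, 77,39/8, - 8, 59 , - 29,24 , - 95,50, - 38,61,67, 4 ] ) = [ - 95, - 83.31, - 72, - 38, - 29, - 16, - 8,4, 39/8, 17, 24 , 50, 59, 61, 67, 77, 96]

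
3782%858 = 350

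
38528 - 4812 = 33716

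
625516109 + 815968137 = 1441484246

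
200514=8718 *23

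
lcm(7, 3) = 21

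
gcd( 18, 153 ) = 9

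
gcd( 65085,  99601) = 1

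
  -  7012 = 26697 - 33709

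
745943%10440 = 4703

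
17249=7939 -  - 9310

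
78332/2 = 39166 = 39166.00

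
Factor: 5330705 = 5^1 * 1066141^1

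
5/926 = 5/926 = 0.01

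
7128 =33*216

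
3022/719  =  3022/719 = 4.20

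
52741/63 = 52741/63 = 837.16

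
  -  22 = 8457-8479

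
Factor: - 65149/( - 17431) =7^1*41^1* 227^1*17431^(- 1 )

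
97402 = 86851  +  10551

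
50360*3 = 151080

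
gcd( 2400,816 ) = 48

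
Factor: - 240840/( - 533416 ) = 3^3*5^1 * 13^( - 1)*23^ (  -  1) = 135/299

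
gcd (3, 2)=1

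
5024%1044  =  848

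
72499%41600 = 30899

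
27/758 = 27/758 = 0.04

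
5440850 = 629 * 8650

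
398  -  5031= - 4633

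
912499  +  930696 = 1843195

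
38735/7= 5533 + 4/7 = 5533.57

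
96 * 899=86304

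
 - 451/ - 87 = 451/87 = 5.18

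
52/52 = 1 = 1.00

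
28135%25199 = 2936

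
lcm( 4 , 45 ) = 180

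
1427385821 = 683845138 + 743540683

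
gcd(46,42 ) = 2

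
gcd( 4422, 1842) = 6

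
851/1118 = 851/1118 = 0.76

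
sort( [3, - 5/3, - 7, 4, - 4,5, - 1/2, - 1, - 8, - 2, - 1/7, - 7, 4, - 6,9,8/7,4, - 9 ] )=[ - 9, - 8, - 7,  -  7, - 6, - 4, - 2, - 5/3, - 1,  -  1/2,- 1/7,8/7, 3  ,  4,4,4, 5 , 9]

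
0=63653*0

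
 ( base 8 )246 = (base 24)6M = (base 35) 4Q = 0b10100110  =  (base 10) 166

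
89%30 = 29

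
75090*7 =525630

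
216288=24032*9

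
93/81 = 1 + 4/27= 1.15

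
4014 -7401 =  - 3387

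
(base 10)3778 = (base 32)3m2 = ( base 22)7hg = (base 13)1948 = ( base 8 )7302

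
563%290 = 273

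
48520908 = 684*70937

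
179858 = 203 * 886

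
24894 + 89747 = 114641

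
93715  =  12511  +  81204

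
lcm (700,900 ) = 6300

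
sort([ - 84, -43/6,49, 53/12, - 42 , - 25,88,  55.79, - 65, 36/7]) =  [ - 84, - 65, - 42, - 25,-43/6, 53/12,36/7,49,55.79, 88 ] 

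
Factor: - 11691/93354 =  - 3897/31118  =  -  2^(  -  1)*3^2* 433^1*15559^(-1 ) 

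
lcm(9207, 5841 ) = 543213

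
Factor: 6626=2^1*3313^1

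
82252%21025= 19177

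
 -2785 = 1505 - 4290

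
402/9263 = 402/9263 = 0.04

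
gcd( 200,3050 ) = 50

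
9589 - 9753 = -164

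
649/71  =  9 + 10/71 = 9.14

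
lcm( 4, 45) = 180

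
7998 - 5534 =2464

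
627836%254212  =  119412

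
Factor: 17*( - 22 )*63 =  - 23562=- 2^1*3^2*  7^1*11^1*17^1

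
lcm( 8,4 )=8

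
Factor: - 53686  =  -2^1*17^1*1579^1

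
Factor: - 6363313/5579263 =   -  11^1 *578483^1*5579263^( - 1 )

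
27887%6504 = 1871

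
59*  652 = 38468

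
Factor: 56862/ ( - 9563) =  - 2^1 * 3^7*13^1*73^( - 1)*131^( - 1)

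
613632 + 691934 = 1305566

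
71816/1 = 71816 = 71816.00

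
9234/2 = 4617 = 4617.00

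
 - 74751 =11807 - 86558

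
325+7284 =7609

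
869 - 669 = 200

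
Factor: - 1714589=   -  167^1*10267^1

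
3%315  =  3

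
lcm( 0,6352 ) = 0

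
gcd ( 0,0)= 0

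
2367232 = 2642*896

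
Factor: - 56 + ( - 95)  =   - 151= - 151^1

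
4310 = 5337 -1027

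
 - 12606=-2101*6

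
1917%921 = 75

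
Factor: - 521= - 521^1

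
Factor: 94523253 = 3^1*11^1*2864341^1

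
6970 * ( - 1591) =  - 11089270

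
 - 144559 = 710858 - 855417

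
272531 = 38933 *7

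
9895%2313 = 643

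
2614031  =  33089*79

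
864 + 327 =1191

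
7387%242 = 127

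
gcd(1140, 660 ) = 60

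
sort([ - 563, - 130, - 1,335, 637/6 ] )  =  [ - 563,-130, -1,  637/6 , 335]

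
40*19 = 760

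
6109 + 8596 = 14705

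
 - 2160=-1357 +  - 803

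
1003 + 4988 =5991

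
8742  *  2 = 17484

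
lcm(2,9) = 18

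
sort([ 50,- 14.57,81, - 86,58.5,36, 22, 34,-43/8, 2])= [ - 86, - 14.57, - 43/8,2, 22,34,36,50,58.5 , 81] 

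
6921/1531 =6921/1531 = 4.52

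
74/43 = 1 +31/43 = 1.72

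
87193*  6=523158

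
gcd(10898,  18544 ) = 2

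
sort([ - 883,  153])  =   [ - 883,153]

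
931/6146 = 133/878= 0.15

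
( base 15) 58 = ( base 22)3h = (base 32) 2j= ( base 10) 83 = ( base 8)123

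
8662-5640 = 3022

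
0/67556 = 0=0.00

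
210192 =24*8758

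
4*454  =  1816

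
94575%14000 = 10575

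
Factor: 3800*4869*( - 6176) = - 2^8*3^2*5^2*19^1*193^1 * 541^1 =-  114269587200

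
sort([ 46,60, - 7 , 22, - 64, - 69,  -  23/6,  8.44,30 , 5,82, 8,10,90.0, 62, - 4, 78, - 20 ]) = [  -  69 , - 64,-20,-7,- 4, - 23/6,5, 8,8.44,10,22, 30,46,60, 62  ,  78,82  ,  90.0] 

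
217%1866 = 217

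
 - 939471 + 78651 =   -  860820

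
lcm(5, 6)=30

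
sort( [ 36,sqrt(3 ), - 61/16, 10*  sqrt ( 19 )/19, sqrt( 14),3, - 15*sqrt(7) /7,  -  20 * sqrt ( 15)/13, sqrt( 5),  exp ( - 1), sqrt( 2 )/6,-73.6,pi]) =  [ - 73.6, - 20 * sqrt ( 15 )/13, - 15*sqrt( 7 ) /7, - 61/16, sqrt( 2 )/6, exp( - 1 ),sqrt( 3), sqrt( 5 ), 10*sqrt(19)/19,3, pi, sqrt( 14),  36]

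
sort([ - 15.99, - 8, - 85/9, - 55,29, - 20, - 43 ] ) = [ - 55, - 43,- 20, - 15.99, - 85/9, - 8, 29 ] 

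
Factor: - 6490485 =-3^2*5^1*23^1*6271^1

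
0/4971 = 0 = 0.00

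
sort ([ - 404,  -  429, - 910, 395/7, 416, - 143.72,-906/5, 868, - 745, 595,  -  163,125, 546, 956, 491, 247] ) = [-910, - 745, - 429, - 404, - 906/5, - 163, - 143.72, 395/7 , 125,247 , 416, 491,546,595,868 , 956] 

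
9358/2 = 4679 = 4679.00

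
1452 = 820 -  - 632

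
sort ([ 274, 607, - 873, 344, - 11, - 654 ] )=[ - 873, - 654,-11, 274,344,607] 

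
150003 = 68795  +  81208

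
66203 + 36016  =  102219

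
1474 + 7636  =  9110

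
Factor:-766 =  - 2^1*383^1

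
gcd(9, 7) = 1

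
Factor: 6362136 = 2^3*3^2*11^1*29^1*277^1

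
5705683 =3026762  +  2678921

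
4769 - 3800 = 969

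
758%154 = 142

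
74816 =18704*4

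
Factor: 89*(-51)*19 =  - 3^1*17^1*19^1*89^1 = - 86241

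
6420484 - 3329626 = 3090858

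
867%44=31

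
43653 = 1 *43653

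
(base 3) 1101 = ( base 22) 1f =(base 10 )37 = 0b100101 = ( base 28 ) 19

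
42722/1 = 42722 = 42722.00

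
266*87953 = 23395498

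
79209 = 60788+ 18421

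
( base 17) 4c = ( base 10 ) 80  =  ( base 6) 212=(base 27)2Q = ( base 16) 50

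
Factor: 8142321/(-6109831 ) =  - 3^1*7^(-1 )*11^1*13^( - 1)*137^1*1801^1*67141^ ( - 1) 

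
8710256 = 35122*248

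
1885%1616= 269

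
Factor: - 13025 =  - 5^2*521^1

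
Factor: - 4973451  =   - 3^1*7^2*23^1*1471^1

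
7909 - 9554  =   - 1645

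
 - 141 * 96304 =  - 13578864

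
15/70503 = 5/23501  =  0.00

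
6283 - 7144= -861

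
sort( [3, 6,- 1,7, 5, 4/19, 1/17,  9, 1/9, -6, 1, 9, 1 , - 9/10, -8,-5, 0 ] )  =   [ -8, - 6, - 5,-1,-9/10,  0,1/17, 1/9, 4/19, 1, 1,3,5,6,7, 9, 9 ] 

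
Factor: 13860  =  2^2*3^2*5^1*7^1 * 11^1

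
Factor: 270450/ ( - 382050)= -3^(-1) * 283^ ( - 1 )*601^1 = - 601/849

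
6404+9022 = 15426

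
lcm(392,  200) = 9800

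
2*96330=192660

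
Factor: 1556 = 2^2*389^1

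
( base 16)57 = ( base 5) 322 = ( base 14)63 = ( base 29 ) 30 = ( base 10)87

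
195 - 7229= - 7034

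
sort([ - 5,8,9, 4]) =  [-5, 4,8,9] 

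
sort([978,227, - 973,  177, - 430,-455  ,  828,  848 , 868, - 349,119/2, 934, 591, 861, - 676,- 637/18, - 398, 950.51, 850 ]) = [ - 973, - 676, - 455, - 430 ,  -  398, - 349, - 637/18,  119/2, 177,227 , 591 , 828, 848,850, 861,  868, 934, 950.51, 978]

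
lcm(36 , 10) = 180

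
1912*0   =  0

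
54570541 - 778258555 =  - 723688014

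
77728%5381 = 2394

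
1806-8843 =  - 7037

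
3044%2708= 336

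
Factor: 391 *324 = 126684 = 2^2 * 3^4*17^1*23^1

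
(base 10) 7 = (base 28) 7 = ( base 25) 7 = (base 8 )7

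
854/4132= 427/2066 = 0.21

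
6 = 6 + 0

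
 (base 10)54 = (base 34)1k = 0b110110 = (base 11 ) 4a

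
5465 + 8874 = 14339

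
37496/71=528+ 8/71 = 528.11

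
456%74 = 12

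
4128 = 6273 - 2145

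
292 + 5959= 6251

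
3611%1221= 1169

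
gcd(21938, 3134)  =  3134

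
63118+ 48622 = 111740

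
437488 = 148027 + 289461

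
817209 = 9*90801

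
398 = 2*199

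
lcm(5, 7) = 35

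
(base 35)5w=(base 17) C3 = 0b11001111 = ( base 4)3033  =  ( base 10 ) 207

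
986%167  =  151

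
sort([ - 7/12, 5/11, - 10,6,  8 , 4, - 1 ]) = [ - 10, - 1, - 7/12,5/11, 4  ,  6, 8 ]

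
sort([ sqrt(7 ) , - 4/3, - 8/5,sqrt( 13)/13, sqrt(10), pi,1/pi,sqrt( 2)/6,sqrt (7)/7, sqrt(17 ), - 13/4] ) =[-13/4, - 8/5 , - 4/3,sqrt( 2)/6,sqrt( 13 )/13, 1/pi,sqrt( 7) /7,sqrt( 7 ),pi,sqrt(10 ),  sqrt( 17 ) ] 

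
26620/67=26620/67 = 397.31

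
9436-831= 8605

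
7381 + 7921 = 15302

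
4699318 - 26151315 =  - 21451997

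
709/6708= 709/6708 = 0.11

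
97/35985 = 97/35985 =0.00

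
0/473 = 0 =0.00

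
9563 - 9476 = 87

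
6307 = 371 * 17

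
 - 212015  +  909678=697663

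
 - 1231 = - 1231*1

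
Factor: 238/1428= 1/6 = 2^( - 1 )*3^ (-1)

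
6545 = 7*935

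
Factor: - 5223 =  - 3^1 * 1741^1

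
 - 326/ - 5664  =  163/2832 = 0.06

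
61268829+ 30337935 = 91606764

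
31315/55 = 6263/11= 569.36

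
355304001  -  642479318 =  - 287175317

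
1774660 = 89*19940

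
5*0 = 0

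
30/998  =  15/499 = 0.03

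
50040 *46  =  2301840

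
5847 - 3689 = 2158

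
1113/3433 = 1113/3433 = 0.32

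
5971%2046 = 1879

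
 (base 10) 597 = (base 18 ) 1F3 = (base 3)211010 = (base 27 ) M3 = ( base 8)1125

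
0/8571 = 0 = 0.00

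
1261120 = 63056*20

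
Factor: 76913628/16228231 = 2^2*3^1 * 11^1*97^1*6007^1*16228231^ (-1 ) 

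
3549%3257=292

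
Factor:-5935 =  - 5^1*1187^1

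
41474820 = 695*59676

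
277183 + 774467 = 1051650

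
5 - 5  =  0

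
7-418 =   -  411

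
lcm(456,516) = 19608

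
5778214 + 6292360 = 12070574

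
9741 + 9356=19097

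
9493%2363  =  41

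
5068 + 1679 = 6747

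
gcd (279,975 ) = 3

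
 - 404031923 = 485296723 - 889328646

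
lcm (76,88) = 1672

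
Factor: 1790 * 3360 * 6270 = 37710288000 = 2^7 * 3^2 * 5^3*7^1*11^1*19^1*179^1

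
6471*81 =524151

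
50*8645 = 432250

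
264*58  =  15312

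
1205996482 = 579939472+626057010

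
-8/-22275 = 8/22275 = 0.00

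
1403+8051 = 9454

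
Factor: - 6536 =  - 2^3 * 19^1*43^1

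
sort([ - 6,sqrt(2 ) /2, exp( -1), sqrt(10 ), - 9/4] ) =[-6,-9/4, exp(-1 ),sqrt( 2)/2, sqrt (10 ) ] 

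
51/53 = 51/53 = 0.96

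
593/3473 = 593/3473 = 0.17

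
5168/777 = 6 + 506/777 = 6.65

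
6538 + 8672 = 15210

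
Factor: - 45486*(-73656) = 2^4*3^5*7^1*11^1*19^2*31^1= 3350316816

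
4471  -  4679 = - 208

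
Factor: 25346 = 2^1*19^1*23^1 *29^1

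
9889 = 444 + 9445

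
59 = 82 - 23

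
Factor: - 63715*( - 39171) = 2495780265 = 3^1*5^1*11^1 * 1187^1*12743^1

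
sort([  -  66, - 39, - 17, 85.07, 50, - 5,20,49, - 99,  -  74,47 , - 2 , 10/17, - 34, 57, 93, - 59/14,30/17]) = [ - 99, - 74, - 66,-39, -34, - 17,- 5, - 59/14, - 2,10/17,30/17, 20, 47,49,50,57  ,  85.07, 93 ] 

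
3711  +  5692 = 9403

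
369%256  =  113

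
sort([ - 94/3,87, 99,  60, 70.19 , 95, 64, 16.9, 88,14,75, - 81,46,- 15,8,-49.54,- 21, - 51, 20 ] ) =[ - 81, - 51, - 49.54, - 94/3, - 21, - 15, 8,14, 16.9,20,46, 60,64,70.19, 75,87,88, 95 , 99] 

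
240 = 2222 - 1982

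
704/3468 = 176/867 = 0.20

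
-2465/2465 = -1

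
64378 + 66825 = 131203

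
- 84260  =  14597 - 98857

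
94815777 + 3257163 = 98072940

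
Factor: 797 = 797^1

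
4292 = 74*58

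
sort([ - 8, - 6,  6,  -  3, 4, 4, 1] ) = [  -  8, - 6,  -  3, 1, 4, 4, 6] 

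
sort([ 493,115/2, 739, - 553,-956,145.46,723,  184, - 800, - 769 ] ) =[ -956, - 800 , - 769, - 553,  115/2, 145.46,184,493,723 , 739] 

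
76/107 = 76/107 =0.71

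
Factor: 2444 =2^2*13^1 * 47^1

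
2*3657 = 7314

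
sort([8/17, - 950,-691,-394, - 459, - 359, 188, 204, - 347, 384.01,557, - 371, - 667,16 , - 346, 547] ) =[ - 950, - 691, - 667 , - 459, -394,- 371,-359, - 347, - 346, 8/17 , 16  ,  188, 204,384.01, 547,557 ]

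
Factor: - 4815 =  - 3^2*5^1*107^1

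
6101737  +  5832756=11934493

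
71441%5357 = 1800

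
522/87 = 6 = 6.00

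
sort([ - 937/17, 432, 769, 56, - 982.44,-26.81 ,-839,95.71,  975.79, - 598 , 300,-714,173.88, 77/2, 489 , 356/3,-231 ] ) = [ - 982.44, - 839 , - 714 , - 598, - 231 , -937/17, - 26.81 , 77/2,56,95.71, 356/3, 173.88,  300, 432,489, 769,975.79 ] 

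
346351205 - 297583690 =48767515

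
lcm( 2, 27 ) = 54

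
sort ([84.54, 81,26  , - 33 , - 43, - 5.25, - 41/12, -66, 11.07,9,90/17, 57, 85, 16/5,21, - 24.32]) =[ - 66, - 43,-33, - 24.32 , - 5.25,-41/12, 16/5,90/17,  9, 11.07,21,26,57, 81,84.54, 85]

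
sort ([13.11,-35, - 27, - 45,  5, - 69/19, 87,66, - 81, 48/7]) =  [-81 ,-45,  -  35, - 27,-69/19 , 5 , 48/7  ,  13.11,66 , 87] 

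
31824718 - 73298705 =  - 41473987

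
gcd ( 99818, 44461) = 1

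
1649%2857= 1649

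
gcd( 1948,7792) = 1948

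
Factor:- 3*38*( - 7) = 798= 2^1*3^1*7^1* 19^1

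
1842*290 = 534180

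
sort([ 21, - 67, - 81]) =[ - 81, - 67, 21]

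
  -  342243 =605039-947282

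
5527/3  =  5527/3  =  1842.33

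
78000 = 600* 130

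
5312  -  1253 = 4059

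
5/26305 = 1/5261 = 0.00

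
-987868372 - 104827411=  - 1092695783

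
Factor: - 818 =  - 2^1*409^1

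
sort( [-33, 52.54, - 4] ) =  [ -33, - 4,52.54 ] 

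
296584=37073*8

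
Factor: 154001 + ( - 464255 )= - 310254  =  - 2^1*3^1*7^1 * 83^1* 89^1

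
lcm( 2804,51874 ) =103748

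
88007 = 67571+20436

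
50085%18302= 13481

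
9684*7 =67788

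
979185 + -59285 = 919900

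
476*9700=4617200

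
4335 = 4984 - 649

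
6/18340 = 3/9170 = 0.00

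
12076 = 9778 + 2298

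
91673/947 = 91673/947 = 96.80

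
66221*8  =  529768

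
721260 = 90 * 8014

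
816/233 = 816/233 = 3.50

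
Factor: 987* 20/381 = 2^2 * 5^1 * 7^1*47^1 *127^( - 1) =6580/127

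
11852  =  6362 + 5490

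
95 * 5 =475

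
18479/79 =233 + 72/79 = 233.91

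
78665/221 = 355+210/221 = 355.95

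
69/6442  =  69/6442 = 0.01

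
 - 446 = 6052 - 6498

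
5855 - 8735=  - 2880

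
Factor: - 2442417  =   - 3^1 * 814139^1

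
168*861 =144648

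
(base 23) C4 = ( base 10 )280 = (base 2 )100011000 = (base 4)10120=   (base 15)13A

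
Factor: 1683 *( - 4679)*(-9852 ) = 2^2* 3^3*11^1*17^1*821^1*4679^1 = 77582105964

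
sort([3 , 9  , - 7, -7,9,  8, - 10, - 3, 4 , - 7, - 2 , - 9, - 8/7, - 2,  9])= [ - 10, - 9, -7,- 7, - 7, - 3, - 2, - 2, - 8/7 , 3,4,8, 9,9,9]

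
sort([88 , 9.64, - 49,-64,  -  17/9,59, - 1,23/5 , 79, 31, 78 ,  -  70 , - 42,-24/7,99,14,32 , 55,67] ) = [ - 70,- 64, - 49, - 42,  -  24/7, - 17/9, - 1, 23/5, 9.64,14 , 31,32,55,59,67,78,79,88  ,  99] 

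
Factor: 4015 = 5^1*11^1 *73^1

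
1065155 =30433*35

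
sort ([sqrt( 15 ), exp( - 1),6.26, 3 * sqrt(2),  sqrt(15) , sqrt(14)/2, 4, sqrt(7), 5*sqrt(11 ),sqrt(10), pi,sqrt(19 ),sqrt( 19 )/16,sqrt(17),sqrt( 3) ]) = [ sqrt( 19)/16,exp( - 1 ),sqrt(3 ), sqrt(14)/2, sqrt(7), pi, sqrt (10) , sqrt(15), sqrt( 15), 4,sqrt(17),3*sqrt(2 )  ,  sqrt (19 ),6.26, 5  *sqrt( 11 )] 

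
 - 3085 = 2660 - 5745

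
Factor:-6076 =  - 2^2*7^2*31^1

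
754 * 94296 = 71099184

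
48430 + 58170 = 106600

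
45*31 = 1395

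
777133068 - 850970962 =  - 73837894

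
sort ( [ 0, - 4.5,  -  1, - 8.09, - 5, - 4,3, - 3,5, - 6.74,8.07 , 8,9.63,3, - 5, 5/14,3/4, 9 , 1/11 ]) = [ - 8.09, - 6.74 ,  -  5, - 5, - 4.5, - 4,-3 , - 1,0, 1/11,  5/14,  3/4,3,3,5, 8, 8.07, 9,9.63]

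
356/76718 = 2/431 = 0.00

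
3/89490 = 1/29830 = 0.00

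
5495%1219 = 619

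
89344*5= 446720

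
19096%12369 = 6727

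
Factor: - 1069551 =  - 3^3*7^1*5659^1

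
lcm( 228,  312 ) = 5928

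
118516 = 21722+96794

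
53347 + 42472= 95819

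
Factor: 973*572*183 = 101849748=2^2 * 3^1*7^1*11^1* 13^1 * 61^1 *139^1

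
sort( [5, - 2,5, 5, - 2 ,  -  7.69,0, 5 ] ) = [ -7.69,-2,  -  2, 0, 5, 5,5, 5]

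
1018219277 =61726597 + 956492680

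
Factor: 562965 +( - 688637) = - 125672=-2^3 * 23^1 * 683^1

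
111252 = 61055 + 50197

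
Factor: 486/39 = 2^1*3^4*13^( - 1) = 162/13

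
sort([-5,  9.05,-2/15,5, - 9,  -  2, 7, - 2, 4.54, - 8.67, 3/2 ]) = [ - 9, - 8.67, - 5, - 2, - 2, - 2/15, 3/2,4.54, 5, 7, 9.05]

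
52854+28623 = 81477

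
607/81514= 607/81514 = 0.01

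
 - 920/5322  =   -460/2661 = -0.17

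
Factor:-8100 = -2^2*3^4*5^2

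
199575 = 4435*45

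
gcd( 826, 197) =1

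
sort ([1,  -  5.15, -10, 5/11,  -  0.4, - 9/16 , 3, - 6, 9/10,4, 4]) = [  -  10,- 6, - 5.15,-9/16,  -  0.4,5/11, 9/10,  1,3, 4,4]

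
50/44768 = 25/22384 = 0.00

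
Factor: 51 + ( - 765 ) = -2^1*3^1*7^1*17^1 = -  714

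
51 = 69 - 18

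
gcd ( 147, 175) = 7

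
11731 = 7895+3836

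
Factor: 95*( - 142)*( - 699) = 2^1*3^1*5^1 *19^1*71^1*233^1 = 9429510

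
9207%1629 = 1062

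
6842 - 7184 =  - 342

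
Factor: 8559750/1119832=2^(  -  2) * 3^1*5^3*7^( - 1)*101^1*113^1 *19997^(-1)=4279875/559916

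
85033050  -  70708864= 14324186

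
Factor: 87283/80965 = 5^(- 1)*7^1*37^1 * 337^1*16193^(-1) 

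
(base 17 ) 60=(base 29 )3f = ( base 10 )102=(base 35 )2w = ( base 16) 66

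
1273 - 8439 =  - 7166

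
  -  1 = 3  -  4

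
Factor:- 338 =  - 2^1*13^2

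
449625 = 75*5995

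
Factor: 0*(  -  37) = 0^1 = 0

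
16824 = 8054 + 8770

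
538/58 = 9 + 8/29 =9.28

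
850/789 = 850/789 = 1.08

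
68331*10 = 683310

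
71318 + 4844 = 76162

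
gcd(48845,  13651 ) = 1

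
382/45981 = 382/45981 = 0.01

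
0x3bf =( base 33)T2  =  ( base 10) 959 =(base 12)67b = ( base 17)357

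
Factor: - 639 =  - 3^2*71^1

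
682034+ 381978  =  1064012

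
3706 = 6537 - 2831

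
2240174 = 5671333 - 3431159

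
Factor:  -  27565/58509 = -3^( - 3 )*5^1*11^( - 1 )*37^1*149^1*197^( - 1) 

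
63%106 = 63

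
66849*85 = 5682165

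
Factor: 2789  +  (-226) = 11^1*233^1=2563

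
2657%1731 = 926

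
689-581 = 108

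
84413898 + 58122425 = 142536323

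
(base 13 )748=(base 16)4db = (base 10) 1243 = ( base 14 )64b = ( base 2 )10011011011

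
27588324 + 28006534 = 55594858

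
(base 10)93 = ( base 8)135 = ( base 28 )39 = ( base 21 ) 49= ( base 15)63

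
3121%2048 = 1073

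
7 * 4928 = 34496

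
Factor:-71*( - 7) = 7^1*71^1 =497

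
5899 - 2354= 3545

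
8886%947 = 363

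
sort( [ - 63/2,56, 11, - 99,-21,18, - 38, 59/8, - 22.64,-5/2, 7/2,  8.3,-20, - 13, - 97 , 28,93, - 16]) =[ - 99, - 97 , - 38, - 63/2, - 22.64,-21,  -  20, - 16, - 13 , - 5/2,7/2, 59/8,8.3,11, 18,  28, 56, 93 ]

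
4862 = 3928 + 934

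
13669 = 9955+3714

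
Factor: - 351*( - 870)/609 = 3510/7 = 2^1*3^3*5^1 * 7^( - 1 ) * 13^1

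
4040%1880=280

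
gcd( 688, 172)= 172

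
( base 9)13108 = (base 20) 121H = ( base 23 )gg5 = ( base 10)8837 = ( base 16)2285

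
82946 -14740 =68206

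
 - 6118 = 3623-9741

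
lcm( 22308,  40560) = 446160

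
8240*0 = 0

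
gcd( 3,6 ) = 3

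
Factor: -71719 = -71719^1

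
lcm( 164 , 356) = 14596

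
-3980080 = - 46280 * 86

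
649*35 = 22715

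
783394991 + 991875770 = 1775270761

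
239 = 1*239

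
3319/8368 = 3319/8368 = 0.40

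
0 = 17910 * 0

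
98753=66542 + 32211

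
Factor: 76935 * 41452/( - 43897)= - 3189109620/43897=- 2^2*3^1*5^1* 7^(-1) * 23^1 * 43^1 * 223^1 * 241^1 *6271^( - 1) 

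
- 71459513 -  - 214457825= 142998312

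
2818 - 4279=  -1461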